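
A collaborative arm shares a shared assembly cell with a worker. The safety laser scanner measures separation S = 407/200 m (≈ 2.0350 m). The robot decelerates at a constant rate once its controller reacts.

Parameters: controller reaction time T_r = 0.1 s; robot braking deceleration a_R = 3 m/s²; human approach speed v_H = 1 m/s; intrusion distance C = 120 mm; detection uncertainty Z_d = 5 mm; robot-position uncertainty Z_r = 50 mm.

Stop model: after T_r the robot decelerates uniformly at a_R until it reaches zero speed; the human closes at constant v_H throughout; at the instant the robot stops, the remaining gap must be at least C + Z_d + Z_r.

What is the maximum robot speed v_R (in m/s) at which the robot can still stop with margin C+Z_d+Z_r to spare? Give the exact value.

at the boundary: (1/6)·v² + (13/30)·v + (-44/25) = 0
  disc = (13/30)² − 4·(1/6)·(-44/25) = 49/36 ; √disc = 7/6
  v_R = (−(13/30) + 7/6) / (2·(1/6)) = 11/5 m/s
check:
stop time T_s = (11/5)/3 = 0.7333 s
robot covers v_R·T_r = 2.2000·0.1000 = 0.2200 m before braking
robot under decel: 2.2000²/(2·3.0000) = 0.8067 m
person approaches 1.0000·(0.1000+0.7333) = 0.8333 m
margins: 0.1200+0.0050+0.0500 = 0.1750 m
sum ≈ 0.2200+0.8067+0.8333+0.1750 ≈ 2.0350 m = S ✓

v_R_max = 11/5 m/s = 2.2000 m/s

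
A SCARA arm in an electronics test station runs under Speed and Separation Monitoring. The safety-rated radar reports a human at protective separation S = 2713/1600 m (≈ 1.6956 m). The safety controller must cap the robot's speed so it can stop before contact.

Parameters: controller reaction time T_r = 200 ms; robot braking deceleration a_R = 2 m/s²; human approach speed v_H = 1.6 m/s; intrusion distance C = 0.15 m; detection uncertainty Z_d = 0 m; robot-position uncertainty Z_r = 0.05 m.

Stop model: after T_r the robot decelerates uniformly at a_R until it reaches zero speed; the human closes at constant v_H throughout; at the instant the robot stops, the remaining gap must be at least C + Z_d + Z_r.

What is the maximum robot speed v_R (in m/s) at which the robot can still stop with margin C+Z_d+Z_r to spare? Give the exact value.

at the boundary: (1/4)·v² + (1)·v + (-1881/1600) = 0
  disc = (1)² − 4·(1/4)·(-1881/1600) = 3481/1600 ; √disc = 59/40
  v_R = (−(1) + 59/40) / (2·(1/4)) = 19/20 m/s
check:
stop time T_s = (19/20)/2 = 0.4750 s
reaction-phase robot travel = 0.9500·0.2000 = 0.1900 m
robot under decel: 0.9500²/(2·2.0000) = 0.2256 m
person approaches 1.6000·(0.2000+0.4750) = 1.0800 m
residual clearance needed = 0.1500+0.0000+0.0500 = 0.2000 m
sum ≈ 0.1900+0.2256+1.0800+0.2000 ≈ 1.6956 m = S ✓

v_R_max = 19/20 m/s = 0.9500 m/s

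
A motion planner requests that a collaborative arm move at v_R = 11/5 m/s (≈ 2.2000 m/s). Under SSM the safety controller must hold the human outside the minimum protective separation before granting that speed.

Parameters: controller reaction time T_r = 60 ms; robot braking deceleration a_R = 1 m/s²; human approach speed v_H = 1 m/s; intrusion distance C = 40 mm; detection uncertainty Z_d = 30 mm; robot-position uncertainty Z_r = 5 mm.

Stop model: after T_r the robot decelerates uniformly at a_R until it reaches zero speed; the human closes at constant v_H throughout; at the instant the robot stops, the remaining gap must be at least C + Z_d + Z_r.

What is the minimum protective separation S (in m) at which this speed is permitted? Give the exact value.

S_min = 4887/1000 m = 4.8870 m

stop time T_s = (11/5)/1 = 2.2000 s
robot in T_r: 2.2000·0.0600 = 0.1320 m
robot covers 2.2000·2.2000 − ½·1.0000·2.2000² = 2.4200 m while stopping
person approaches 1.0000·(0.0600+2.2000) = 2.2600 m
residual clearance needed = 0.0400+0.0300+0.0050 = 0.0750 m
S_min ≈ 0.1320+2.4200+2.2600+0.0750  ⇒  S_min = 4887/1000 m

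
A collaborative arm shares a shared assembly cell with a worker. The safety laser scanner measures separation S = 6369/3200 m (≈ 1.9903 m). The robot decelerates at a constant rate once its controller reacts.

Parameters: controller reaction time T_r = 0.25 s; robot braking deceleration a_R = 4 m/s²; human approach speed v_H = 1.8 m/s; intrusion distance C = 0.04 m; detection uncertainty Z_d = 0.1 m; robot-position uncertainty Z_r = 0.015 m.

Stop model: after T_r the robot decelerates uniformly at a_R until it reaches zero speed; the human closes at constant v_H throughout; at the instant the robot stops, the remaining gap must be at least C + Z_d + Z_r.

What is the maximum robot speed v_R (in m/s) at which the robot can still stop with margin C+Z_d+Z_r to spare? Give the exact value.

v_R_max = 31/20 m/s = 1.5500 m/s

quadratic (1/8)·v² + (7/10)·v + (-4433/3200) = 0
  disc = (7/10)² − 4·(1/8)·(-4433/3200) = 7569/6400 ; √disc = 87/80
  v_R = (−(7/10) + 87/80) / (2·(1/8)) = 31/20 m/s
check:
T_s = v_R/a_R = (31/20)/4 = 0.3875 s
robot covers v_R·T_r = 1.5500·0.2500 = 0.3875 m before braking
robot covers 1.5500·0.3875 − ½·4.0000·0.3875² = 0.3003 m while stopping
human over T_r+T_s: 1.8000·(0.2500+0.3875) = 1.1475 m
margins: 0.0400+0.1000+0.0150 = 0.1550 m
sum ≈ 0.3875+0.3003+1.1475+0.1550 ≈ 1.9903 m = S ✓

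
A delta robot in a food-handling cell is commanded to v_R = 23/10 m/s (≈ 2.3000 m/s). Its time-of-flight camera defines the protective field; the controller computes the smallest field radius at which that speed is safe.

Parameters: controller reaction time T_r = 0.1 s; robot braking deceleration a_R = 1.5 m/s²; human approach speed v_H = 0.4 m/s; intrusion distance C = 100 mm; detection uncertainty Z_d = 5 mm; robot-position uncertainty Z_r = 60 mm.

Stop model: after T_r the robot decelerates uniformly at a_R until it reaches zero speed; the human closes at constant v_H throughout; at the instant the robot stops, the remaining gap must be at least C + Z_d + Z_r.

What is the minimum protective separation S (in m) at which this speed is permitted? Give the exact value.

stop time T_s = (23/10)/(3/2) = 1.5333 s
robot covers v_R·T_r = 2.3000·0.1000 = 0.2300 m before braking
robot under decel: 2.3000²/(2·1.5000) = 1.7633 m
human closes 0.4000·1.6333 = 0.6533 m
residual clearance needed = 0.1000+0.0050+0.0600 = 0.1650 m
S_min ≈ 0.2300+1.7633+0.6533+0.1650  ⇒  S_min = 1687/600 m

S_min = 1687/600 m = 2.8117 m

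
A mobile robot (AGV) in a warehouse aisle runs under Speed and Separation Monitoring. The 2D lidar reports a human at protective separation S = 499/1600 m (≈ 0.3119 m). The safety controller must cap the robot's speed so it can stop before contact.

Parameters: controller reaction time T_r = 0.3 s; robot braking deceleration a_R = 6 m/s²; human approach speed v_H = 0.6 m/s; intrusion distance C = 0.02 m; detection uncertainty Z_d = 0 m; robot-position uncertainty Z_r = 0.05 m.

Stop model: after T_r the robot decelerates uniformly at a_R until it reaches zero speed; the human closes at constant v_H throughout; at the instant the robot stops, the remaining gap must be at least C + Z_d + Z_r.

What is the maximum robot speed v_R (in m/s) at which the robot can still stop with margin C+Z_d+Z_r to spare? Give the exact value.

collect terms ⇒ (1/12)·v_R² + (2/5)·v_R + (-99/1600) = 0
  disc = (2/5)² − 4·(1/12)·(-99/1600) = 289/1600 ; √disc = 17/40
  v_R = (−(2/5) + 17/40) / (2·(1/12)) = 3/20 m/s
check:
braking lasts T_s = (3/20)/6 = 0.0250 s
robot covers v_R·T_r = 0.1500·0.3000 = 0.0450 m before braking
robot covers 0.1500·0.0250 − ½·6.0000·0.0250² = 0.0019 m while stopping
human over T_r+T_s: 0.6000·(0.3000+0.0250) = 0.1950 m
residual clearance needed = 0.0200+0.0000+0.0500 = 0.0700 m
sum ≈ 0.0450+0.0019+0.1950+0.0700 ≈ 0.3119 m = S ✓

v_R_max = 3/20 m/s = 0.1500 m/s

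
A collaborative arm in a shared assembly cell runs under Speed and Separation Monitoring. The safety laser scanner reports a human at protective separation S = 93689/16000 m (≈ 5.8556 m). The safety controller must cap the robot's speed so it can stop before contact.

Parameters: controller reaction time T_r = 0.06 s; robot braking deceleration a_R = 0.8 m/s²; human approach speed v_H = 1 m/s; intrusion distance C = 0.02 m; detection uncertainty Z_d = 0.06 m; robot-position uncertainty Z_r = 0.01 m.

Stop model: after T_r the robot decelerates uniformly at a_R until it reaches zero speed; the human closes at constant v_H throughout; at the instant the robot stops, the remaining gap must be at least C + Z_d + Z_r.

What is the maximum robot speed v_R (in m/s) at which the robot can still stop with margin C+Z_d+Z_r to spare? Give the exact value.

v_R_max = 43/20 m/s = 2.1500 m/s

collect terms ⇒ (5/8)·v_R² + (131/100)·v_R + (-91289/16000) = 0
  disc = (131/100)² − 4·(5/8)·(-91289/16000) = 2556801/160000 ; √disc = 1599/400
  v_R = (−(131/100) + 1599/400) / (2·(5/8)) = 43/20 m/s
check:
braking lasts T_s = (43/20)/(4/5) = 2.6875 s
reaction-phase robot travel = 2.1500·0.0600 = 0.1290 m
robot under decel: 2.1500²/(2·0.8000) = 2.8891 m
human closes 1.0000·2.7475 = 2.7475 m
margins: 0.0200+0.0600+0.0100 = 0.0900 m
sum ≈ 0.1290+2.8891+2.7475+0.0900 ≈ 5.8556 m = S ✓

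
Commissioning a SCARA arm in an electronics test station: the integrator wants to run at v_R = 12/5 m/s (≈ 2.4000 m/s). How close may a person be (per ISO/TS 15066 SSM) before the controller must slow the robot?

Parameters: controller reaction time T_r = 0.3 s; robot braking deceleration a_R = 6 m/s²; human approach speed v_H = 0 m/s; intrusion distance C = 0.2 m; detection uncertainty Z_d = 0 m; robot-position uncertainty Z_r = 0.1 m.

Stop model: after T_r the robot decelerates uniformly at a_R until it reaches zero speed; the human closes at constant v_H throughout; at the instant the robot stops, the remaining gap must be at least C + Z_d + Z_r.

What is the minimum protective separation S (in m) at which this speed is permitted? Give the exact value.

T_s = v_R/a_R = (12/5)/6 = 0.4000 s
robot covers v_R·T_r = 2.4000·0.3000 = 0.7200 m before braking
robot covers 2.4000·0.4000 − ½·6.0000·0.4000² = 0.4800 m while stopping
human closes 0.0000·0.7000 = 0.0000 m
margins: 0.2000+0.0000+0.1000 = 0.3000 m
S_min ≈ 0.7200+0.4800+0.0000+0.3000  ⇒  S_min = 3/2 m

S_min = 3/2 m = 1.5000 m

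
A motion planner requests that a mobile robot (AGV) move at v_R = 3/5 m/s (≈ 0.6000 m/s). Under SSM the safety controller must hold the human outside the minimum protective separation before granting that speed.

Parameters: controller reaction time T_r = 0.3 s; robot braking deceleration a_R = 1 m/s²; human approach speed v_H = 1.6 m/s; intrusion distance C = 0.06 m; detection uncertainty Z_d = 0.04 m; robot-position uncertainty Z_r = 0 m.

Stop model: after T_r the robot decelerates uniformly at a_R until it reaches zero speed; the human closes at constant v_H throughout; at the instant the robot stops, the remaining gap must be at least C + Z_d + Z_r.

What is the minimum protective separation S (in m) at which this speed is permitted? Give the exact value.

braking lasts T_s = (3/5)/1 = 0.6000 s
reaction-phase robot travel = 0.6000·0.3000 = 0.1800 m
braking distance = 0.6000²/(2·1.0000) = 0.1800 m
human closes 1.6000·0.9000 = 1.4400 m
margins: 0.0600+0.0400+0.0000 = 0.1000 m
S_min ≈ 0.1800+0.1800+1.4400+0.1000  ⇒  S_min = 19/10 m

S_min = 19/10 m = 1.9000 m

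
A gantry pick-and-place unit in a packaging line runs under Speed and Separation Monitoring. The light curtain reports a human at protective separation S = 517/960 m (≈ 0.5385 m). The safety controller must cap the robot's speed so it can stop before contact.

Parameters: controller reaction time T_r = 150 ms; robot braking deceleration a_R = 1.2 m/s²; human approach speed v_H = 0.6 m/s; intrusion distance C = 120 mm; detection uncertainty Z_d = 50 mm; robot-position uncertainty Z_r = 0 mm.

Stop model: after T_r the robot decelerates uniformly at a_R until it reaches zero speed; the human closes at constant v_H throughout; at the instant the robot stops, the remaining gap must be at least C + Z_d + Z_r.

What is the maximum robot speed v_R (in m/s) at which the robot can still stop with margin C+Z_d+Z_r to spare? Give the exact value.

collect terms ⇒ (5/12)·v_R² + (13/20)·v_R + (-1337/4800) = 0
  disc = (13/20)² − 4·(5/12)·(-1337/4800) = 12769/14400 ; √disc = 113/120
  v_R = (−(13/20) + 113/120) / (2·(5/12)) = 7/20 m/s
check:
stop time T_s = (7/20)/(6/5) = 0.2917 s
robot covers v_R·T_r = 0.3500·0.1500 = 0.0525 m before braking
robot under decel: 0.3500²/(2·1.2000) = 0.0510 m
human closes 0.6000·0.4417 = 0.2650 m
margins: 0.1200+0.0500+0.0000 = 0.1700 m
sum ≈ 0.0525+0.0510+0.2650+0.1700 ≈ 0.5385 m = S ✓

v_R_max = 7/20 m/s = 0.3500 m/s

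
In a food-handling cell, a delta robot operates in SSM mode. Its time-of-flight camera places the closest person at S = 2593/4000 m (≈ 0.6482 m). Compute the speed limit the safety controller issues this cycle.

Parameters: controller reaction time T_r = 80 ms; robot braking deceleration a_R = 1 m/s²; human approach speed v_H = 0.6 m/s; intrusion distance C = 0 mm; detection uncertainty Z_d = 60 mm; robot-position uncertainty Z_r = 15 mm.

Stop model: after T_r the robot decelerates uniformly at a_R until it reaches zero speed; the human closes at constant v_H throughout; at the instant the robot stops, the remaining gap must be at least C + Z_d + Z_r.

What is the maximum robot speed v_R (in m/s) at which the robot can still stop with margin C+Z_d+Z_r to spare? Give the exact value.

v_R_max = 11/20 m/s = 0.5500 m/s

quadratic (1/2)·v² + (17/25)·v + (-2101/4000) = 0
  disc = (17/25)² − 4·(1/2)·(-2101/4000) = 15129/10000 ; √disc = 123/100
  v_R = (−(17/25) + 123/100) / (2·(1/2)) = 11/20 m/s
check:
stop time T_s = (11/20)/1 = 0.5500 s
robot in T_r: 0.5500·0.0800 = 0.0440 m
robot under decel: 0.5500²/(2·1.0000) = 0.1512 m
human closes 0.6000·0.6300 = 0.3780 m
residual clearance needed = 0.0000+0.0600+0.0150 = 0.0750 m
sum ≈ 0.0440+0.1512+0.3780+0.0750 ≈ 0.6482 m = S ✓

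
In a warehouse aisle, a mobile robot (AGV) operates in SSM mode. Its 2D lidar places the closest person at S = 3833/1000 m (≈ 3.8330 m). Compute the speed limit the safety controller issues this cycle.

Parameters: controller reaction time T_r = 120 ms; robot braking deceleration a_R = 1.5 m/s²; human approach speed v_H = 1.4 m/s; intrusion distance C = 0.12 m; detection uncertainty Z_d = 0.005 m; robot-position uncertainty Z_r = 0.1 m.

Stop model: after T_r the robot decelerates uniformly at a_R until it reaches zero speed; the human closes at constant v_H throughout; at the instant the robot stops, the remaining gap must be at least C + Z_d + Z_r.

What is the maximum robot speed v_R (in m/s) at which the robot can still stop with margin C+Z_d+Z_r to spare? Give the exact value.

v_R_max = 2 m/s = 2.0000 m/s

at the boundary: (1/3)·v² + (79/75)·v + (-86/25) = 0
  disc = (79/75)² − 4·(1/3)·(-86/25) = 32041/5625 ; √disc = 179/75
  v_R = (−(79/75) + 179/75) / (2·(1/3)) = 2 m/s
check:
T_s = v_R/a_R = 2/(3/2) = 1.3333 s
reaction-phase robot travel = 2.0000·0.1200 = 0.2400 m
robot covers 2.0000·1.3333 − ½·1.5000·1.3333² = 1.3333 m while stopping
person approaches 1.4000·(0.1200+1.3333) = 2.0347 m
residual clearance needed = 0.1200+0.0050+0.1000 = 0.2250 m
sum ≈ 0.2400+1.3333+2.0347+0.2250 ≈ 3.8330 m = S ✓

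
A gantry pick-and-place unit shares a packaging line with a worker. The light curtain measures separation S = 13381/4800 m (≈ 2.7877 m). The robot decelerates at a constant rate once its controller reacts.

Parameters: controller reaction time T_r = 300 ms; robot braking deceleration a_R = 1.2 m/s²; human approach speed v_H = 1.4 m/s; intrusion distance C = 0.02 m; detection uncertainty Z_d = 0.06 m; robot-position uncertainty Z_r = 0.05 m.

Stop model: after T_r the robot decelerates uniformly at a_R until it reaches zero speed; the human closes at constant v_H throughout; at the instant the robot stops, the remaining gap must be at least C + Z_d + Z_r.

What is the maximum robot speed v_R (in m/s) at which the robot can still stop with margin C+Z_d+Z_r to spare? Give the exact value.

v_R_max = 23/20 m/s = 1.1500 m/s

quadratic (5/12)·v² + (22/15)·v + (-10741/4800) = 0
  disc = (22/15)² − 4·(5/12)·(-10741/4800) = 9409/1600 ; √disc = 97/40
  v_R = (−(22/15) + 97/40) / (2·(5/12)) = 23/20 m/s
check:
braking lasts T_s = (23/20)/(6/5) = 0.9583 s
robot covers v_R·T_r = 1.1500·0.3000 = 0.3450 m before braking
robot under decel: 1.1500²/(2·1.2000) = 0.5510 m
person approaches 1.4000·(0.3000+0.9583) = 1.7617 m
C+Z_d+Z_r = 0.0200+0.0600+0.0500 = 0.1300 m
sum ≈ 0.3450+0.5510+1.7617+0.1300 ≈ 2.7877 m = S ✓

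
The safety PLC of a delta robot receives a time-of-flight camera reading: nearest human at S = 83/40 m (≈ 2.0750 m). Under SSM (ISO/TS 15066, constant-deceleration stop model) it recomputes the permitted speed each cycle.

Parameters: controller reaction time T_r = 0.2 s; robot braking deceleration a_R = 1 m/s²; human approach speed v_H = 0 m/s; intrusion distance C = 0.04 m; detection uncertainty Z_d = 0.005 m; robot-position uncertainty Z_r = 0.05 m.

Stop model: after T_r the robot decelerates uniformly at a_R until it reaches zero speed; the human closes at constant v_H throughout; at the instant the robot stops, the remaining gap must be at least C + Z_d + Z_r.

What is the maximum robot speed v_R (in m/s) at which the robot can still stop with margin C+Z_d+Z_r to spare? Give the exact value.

at the boundary: (1/2)·v² + (1/5)·v + (-99/50) = 0
  disc = (1/5)² − 4·(1/2)·(-99/50) = 4 ; √disc = 2
  v_R = (−(1/5) + 2) / (2·(1/2)) = 9/5 m/s
check:
stop time T_s = (9/5)/1 = 1.8000 s
robot in T_r: 1.8000·0.2000 = 0.3600 m
braking distance = 1.8000²/(2·1.0000) = 1.6200 m
human over T_r+T_s: 0.0000·(0.2000+1.8000) = 0.0000 m
margins: 0.0400+0.0050+0.0500 = 0.0950 m
sum ≈ 0.3600+1.6200+0.0000+0.0950 ≈ 2.0750 m = S ✓

v_R_max = 9/5 m/s = 1.8000 m/s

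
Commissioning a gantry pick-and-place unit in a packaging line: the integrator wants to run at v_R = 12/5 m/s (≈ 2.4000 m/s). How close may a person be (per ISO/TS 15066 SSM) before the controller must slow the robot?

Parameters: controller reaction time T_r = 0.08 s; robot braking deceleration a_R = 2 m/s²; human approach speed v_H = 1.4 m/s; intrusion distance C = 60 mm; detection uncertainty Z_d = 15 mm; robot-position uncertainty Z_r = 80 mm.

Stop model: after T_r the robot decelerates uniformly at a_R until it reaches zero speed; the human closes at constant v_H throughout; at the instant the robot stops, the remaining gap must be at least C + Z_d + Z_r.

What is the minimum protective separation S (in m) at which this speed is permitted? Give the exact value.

stop time T_s = (12/5)/2 = 1.2000 s
reaction-phase robot travel = 2.4000·0.0800 = 0.1920 m
braking distance = 2.4000²/(2·2.0000) = 1.4400 m
person approaches 1.4000·(0.0800+1.2000) = 1.7920 m
C+Z_d+Z_r = 0.0600+0.0150+0.0800 = 0.1550 m
S_min ≈ 0.1920+1.4400+1.7920+0.1550  ⇒  S_min = 3579/1000 m

S_min = 3579/1000 m = 3.5790 m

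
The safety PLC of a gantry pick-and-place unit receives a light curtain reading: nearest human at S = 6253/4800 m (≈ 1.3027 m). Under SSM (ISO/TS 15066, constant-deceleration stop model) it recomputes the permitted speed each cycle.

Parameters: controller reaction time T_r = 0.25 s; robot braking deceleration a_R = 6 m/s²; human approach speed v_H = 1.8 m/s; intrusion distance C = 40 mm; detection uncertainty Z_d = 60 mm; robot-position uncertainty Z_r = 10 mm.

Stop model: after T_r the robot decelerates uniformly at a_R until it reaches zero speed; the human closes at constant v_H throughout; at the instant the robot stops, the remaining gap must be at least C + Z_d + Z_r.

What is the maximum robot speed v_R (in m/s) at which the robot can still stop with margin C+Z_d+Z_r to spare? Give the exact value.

quadratic (1/12)·v² + (11/20)·v + (-713/960) = 0
  disc = (11/20)² − 4·(1/12)·(-713/960) = 7921/14400 ; √disc = 89/120
  v_R = (−(11/20) + 89/120) / (2·(1/12)) = 23/20 m/s
check:
braking lasts T_s = (23/20)/6 = 0.1917 s
robot covers v_R·T_r = 1.1500·0.2500 = 0.2875 m before braking
robot under decel: 1.1500²/(2·6.0000) = 0.1102 m
person approaches 1.8000·(0.2500+0.1917) = 0.7950 m
C+Z_d+Z_r = 0.0400+0.0600+0.0100 = 0.1100 m
sum ≈ 0.2875+0.1102+0.7950+0.1100 ≈ 1.3027 m = S ✓

v_R_max = 23/20 m/s = 1.1500 m/s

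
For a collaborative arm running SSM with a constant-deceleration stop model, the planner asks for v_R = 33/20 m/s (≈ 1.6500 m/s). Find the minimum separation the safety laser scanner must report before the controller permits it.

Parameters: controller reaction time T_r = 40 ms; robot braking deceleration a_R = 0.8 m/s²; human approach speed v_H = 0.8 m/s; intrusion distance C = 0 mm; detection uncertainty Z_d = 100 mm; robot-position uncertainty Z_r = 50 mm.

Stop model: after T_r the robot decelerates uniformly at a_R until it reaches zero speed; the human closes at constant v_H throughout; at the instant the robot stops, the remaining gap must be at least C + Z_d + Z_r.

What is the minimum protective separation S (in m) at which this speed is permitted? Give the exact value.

T_s = v_R/a_R = (33/20)/(4/5) = 2.0625 s
robot in T_r: 1.6500·0.0400 = 0.0660 m
robot covers 1.6500·2.0625 − ½·0.8000·2.0625² = 1.7016 m while stopping
human closes 0.8000·2.1025 = 1.6820 m
C+Z_d+Z_r = 0.0000+0.1000+0.0500 = 0.1500 m
S_min ≈ 0.0660+1.7016+1.6820+0.1500  ⇒  S_min = 57593/16000 m

S_min = 57593/16000 m = 3.5996 m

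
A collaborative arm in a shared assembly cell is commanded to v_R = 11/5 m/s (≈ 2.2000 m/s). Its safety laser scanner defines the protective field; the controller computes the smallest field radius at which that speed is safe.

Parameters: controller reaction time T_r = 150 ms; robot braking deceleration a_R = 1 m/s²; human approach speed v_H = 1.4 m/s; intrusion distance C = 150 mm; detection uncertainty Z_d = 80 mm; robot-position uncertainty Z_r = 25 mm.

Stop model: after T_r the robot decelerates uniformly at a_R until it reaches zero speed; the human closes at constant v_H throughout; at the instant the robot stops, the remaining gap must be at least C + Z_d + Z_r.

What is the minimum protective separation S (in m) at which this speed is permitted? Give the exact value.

S_min = 1259/200 m = 6.2950 m

stop time T_s = (11/5)/1 = 2.2000 s
reaction-phase robot travel = 2.2000·0.1500 = 0.3300 m
robot under decel: 2.2000²/(2·1.0000) = 2.4200 m
human over T_r+T_s: 1.4000·(0.1500+2.2000) = 3.2900 m
C+Z_d+Z_r = 0.1500+0.0800+0.0250 = 0.2550 m
S_min ≈ 0.3300+2.4200+3.2900+0.2550  ⇒  S_min = 1259/200 m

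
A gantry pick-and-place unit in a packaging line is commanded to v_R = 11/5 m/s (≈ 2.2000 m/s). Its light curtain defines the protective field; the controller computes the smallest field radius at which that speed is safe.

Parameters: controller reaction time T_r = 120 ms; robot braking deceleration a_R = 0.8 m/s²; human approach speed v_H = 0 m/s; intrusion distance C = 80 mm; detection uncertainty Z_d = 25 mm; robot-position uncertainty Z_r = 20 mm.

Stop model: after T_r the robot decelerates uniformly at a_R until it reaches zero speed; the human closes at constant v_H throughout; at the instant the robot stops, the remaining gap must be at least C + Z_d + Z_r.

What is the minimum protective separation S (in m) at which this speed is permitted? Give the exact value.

S_min = 1707/500 m = 3.4140 m

braking lasts T_s = (11/5)/(4/5) = 2.7500 s
robot in T_r: 2.2000·0.1200 = 0.2640 m
robot under decel: 2.2000²/(2·0.8000) = 3.0250 m
person approaches 0.0000·(0.1200+2.7500) = 0.0000 m
margins: 0.0800+0.0250+0.0200 = 0.1250 m
S_min ≈ 0.2640+3.0250+0.0000+0.1250  ⇒  S_min = 1707/500 m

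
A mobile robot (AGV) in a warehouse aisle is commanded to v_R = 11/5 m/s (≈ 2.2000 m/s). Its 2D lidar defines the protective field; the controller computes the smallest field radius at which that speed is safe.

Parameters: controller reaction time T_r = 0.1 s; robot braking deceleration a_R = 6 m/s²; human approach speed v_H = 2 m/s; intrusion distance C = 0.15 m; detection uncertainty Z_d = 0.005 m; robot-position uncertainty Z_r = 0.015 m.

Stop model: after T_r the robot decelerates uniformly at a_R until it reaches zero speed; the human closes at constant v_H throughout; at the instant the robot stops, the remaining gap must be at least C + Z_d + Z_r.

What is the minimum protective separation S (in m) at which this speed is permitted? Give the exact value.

S_min = 259/150 m = 1.7267 m

stop time T_s = (11/5)/6 = 0.3667 s
robot in T_r: 2.2000·0.1000 = 0.2200 m
robot covers 2.2000·0.3667 − ½·6.0000·0.3667² = 0.4033 m while stopping
person approaches 2.0000·(0.1000+0.3667) = 0.9333 m
C+Z_d+Z_r = 0.1500+0.0050+0.0150 = 0.1700 m
S_min ≈ 0.2200+0.4033+0.9333+0.1700  ⇒  S_min = 259/150 m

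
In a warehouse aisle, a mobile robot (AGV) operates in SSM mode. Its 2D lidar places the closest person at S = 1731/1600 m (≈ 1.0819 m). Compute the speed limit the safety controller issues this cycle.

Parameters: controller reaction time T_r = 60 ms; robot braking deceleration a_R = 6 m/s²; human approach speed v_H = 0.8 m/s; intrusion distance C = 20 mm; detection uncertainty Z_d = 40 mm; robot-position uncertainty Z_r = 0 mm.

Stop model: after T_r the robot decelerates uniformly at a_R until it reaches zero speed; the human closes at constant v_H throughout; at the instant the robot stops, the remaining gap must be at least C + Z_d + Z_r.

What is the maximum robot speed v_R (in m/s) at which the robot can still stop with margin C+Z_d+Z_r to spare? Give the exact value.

collect terms ⇒ (1/12)·v_R² + (29/150)·v_R + (-7791/8000) = 0
  disc = (29/150)² − 4·(1/12)·(-7791/8000) = 130321/360000 ; √disc = 361/600
  v_R = (−(29/150) + 361/600) / (2·(1/12)) = 49/20 m/s
check:
braking lasts T_s = (49/20)/6 = 0.4083 s
robot in T_r: 2.4500·0.0600 = 0.1470 m
robot covers 2.4500·0.4083 − ½·6.0000·0.4083² = 0.5002 m while stopping
human over T_r+T_s: 0.8000·(0.0600+0.4083) = 0.3747 m
C+Z_d+Z_r = 0.0200+0.0400+0.0000 = 0.0600 m
sum ≈ 0.1470+0.5002+0.3747+0.0600 ≈ 1.0819 m = S ✓

v_R_max = 49/20 m/s = 2.4500 m/s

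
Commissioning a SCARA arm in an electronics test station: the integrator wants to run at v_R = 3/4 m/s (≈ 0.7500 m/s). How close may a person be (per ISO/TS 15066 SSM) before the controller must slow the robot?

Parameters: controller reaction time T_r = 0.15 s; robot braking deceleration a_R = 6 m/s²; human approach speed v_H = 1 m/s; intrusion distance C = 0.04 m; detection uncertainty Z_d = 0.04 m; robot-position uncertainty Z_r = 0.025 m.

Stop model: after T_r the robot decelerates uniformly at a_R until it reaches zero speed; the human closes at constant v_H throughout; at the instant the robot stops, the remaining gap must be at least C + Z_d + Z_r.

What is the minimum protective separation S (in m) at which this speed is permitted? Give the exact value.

S_min = 863/1600 m = 0.5394 m

stop time T_s = (3/4)/6 = 0.1250 s
robot in T_r: 0.7500·0.1500 = 0.1125 m
robot covers 0.7500·0.1250 − ½·6.0000·0.1250² = 0.0469 m while stopping
human over T_r+T_s: 1.0000·(0.1500+0.1250) = 0.2750 m
margins: 0.0400+0.0400+0.0250 = 0.1050 m
S_min ≈ 0.1125+0.0469+0.2750+0.1050  ⇒  S_min = 863/1600 m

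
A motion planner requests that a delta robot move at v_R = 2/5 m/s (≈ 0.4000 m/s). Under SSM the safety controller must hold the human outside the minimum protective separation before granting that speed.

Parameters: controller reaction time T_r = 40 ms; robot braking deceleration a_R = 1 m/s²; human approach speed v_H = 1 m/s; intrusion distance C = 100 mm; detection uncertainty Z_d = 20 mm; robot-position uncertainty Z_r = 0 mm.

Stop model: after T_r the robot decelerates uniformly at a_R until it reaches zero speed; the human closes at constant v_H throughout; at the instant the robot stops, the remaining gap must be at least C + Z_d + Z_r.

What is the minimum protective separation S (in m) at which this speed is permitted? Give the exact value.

S_min = 82/125 m = 0.6560 m

stop time T_s = (2/5)/1 = 0.4000 s
reaction-phase robot travel = 0.4000·0.0400 = 0.0160 m
robot under decel: 0.4000²/(2·1.0000) = 0.0800 m
human closes 1.0000·0.4400 = 0.4400 m
C+Z_d+Z_r = 0.1000+0.0200+0.0000 = 0.1200 m
S_min ≈ 0.0160+0.0800+0.4400+0.1200  ⇒  S_min = 82/125 m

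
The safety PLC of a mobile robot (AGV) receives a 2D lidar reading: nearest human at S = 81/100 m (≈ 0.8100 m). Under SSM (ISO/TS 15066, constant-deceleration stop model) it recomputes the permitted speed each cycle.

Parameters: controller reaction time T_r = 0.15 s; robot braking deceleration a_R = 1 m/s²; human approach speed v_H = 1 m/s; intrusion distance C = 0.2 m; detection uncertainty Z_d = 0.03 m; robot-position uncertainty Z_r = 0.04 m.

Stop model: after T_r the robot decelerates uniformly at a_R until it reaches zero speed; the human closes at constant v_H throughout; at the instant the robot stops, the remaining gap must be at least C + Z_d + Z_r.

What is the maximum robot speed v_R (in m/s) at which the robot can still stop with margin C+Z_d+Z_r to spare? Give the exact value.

v_R_max = 3/10 m/s = 0.3000 m/s

at the boundary: (1/2)·v² + (23/20)·v + (-39/100) = 0
  disc = (23/20)² − 4·(1/2)·(-39/100) = 841/400 ; √disc = 29/20
  v_R = (−(23/20) + 29/20) / (2·(1/2)) = 3/10 m/s
check:
T_s = v_R/a_R = (3/10)/1 = 0.3000 s
robot covers v_R·T_r = 0.3000·0.1500 = 0.0450 m before braking
robot covers 0.3000·0.3000 − ½·1.0000·0.3000² = 0.0450 m while stopping
person approaches 1.0000·(0.1500+0.3000) = 0.4500 m
residual clearance needed = 0.2000+0.0300+0.0400 = 0.2700 m
sum ≈ 0.0450+0.0450+0.4500+0.2700 ≈ 0.8100 m = S ✓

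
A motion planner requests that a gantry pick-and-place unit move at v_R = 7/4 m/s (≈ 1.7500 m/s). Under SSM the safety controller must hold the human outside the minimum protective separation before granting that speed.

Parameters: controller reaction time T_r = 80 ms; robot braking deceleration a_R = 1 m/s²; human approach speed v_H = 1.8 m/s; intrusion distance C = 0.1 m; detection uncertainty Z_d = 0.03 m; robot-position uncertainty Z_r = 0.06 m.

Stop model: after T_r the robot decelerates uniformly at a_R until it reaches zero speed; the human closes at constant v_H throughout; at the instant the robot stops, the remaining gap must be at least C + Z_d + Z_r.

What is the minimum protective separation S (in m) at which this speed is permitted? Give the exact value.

S_min = 20621/4000 m = 5.1552 m

stop time T_s = (7/4)/1 = 1.7500 s
robot in T_r: 1.7500·0.0800 = 0.1400 m
robot under decel: 1.7500²/(2·1.0000) = 1.5312 m
person approaches 1.8000·(0.0800+1.7500) = 3.2940 m
residual clearance needed = 0.1000+0.0300+0.0600 = 0.1900 m
S_min ≈ 0.1400+1.5312+3.2940+0.1900  ⇒  S_min = 20621/4000 m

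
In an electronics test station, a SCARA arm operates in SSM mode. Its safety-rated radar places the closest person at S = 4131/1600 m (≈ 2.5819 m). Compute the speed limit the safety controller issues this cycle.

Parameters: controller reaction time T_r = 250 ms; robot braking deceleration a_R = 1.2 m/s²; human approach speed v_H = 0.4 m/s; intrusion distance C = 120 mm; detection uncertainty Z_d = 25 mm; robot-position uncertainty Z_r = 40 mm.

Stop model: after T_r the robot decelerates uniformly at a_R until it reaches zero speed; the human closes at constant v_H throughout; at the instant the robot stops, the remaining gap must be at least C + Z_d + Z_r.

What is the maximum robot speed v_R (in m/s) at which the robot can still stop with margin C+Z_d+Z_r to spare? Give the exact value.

v_R_max = 7/4 m/s = 1.7500 m/s

at the boundary: (5/12)·v² + (7/12)·v + (-147/64) = 0
  disc = (7/12)² − 4·(5/12)·(-147/64) = 2401/576 ; √disc = 49/24
  v_R = (−(7/12) + 49/24) / (2·(5/12)) = 7/4 m/s
check:
stop time T_s = (7/4)/(6/5) = 1.4583 s
reaction-phase robot travel = 1.7500·0.2500 = 0.4375 m
braking distance = 1.7500²/(2·1.2000) = 1.2760 m
human over T_r+T_s: 0.4000·(0.2500+1.4583) = 0.6833 m
C+Z_d+Z_r = 0.1200+0.0250+0.0400 = 0.1850 m
sum ≈ 0.4375+1.2760+0.6833+0.1850 ≈ 2.5819 m = S ✓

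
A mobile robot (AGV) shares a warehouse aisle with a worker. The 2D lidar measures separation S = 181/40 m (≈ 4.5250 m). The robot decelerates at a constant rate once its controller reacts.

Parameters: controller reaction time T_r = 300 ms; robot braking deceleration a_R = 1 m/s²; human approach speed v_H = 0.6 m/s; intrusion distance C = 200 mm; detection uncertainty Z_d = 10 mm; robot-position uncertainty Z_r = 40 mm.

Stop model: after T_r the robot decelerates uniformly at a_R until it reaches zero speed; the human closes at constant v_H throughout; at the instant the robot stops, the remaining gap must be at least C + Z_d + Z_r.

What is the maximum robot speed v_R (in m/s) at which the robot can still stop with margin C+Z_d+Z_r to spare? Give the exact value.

v_R_max = 21/10 m/s = 2.1000 m/s

at the boundary: (1/2)·v² + (9/10)·v + (-819/200) = 0
  disc = (9/10)² − 4·(1/2)·(-819/200) = 9 ; √disc = 3
  v_R = (−(9/10) + 3) / (2·(1/2)) = 21/10 m/s
check:
T_s = v_R/a_R = (21/10)/1 = 2.1000 s
reaction-phase robot travel = 2.1000·0.3000 = 0.6300 m
braking distance = 2.1000²/(2·1.0000) = 2.2050 m
person approaches 0.6000·(0.3000+2.1000) = 1.4400 m
margins: 0.2000+0.0100+0.0400 = 0.2500 m
sum ≈ 0.6300+2.2050+1.4400+0.2500 ≈ 4.5250 m = S ✓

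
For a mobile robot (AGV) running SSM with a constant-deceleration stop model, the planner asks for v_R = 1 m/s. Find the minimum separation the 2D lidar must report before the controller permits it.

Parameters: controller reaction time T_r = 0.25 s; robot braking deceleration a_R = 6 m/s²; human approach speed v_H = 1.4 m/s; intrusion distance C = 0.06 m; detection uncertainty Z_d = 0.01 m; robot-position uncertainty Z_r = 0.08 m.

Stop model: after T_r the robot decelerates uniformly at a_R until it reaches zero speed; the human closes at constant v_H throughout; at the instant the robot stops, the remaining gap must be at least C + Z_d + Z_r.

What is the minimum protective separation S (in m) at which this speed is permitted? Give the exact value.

S_min = 16/15 m = 1.0667 m

stop time T_s = 1/6 = 0.1667 s
robot covers v_R·T_r = 1.0000·0.2500 = 0.2500 m before braking
braking distance = 1.0000²/(2·6.0000) = 0.0833 m
human over T_r+T_s: 1.4000·(0.2500+0.1667) = 0.5833 m
residual clearance needed = 0.0600+0.0100+0.0800 = 0.1500 m
S_min ≈ 0.2500+0.0833+0.5833+0.1500  ⇒  S_min = 16/15 m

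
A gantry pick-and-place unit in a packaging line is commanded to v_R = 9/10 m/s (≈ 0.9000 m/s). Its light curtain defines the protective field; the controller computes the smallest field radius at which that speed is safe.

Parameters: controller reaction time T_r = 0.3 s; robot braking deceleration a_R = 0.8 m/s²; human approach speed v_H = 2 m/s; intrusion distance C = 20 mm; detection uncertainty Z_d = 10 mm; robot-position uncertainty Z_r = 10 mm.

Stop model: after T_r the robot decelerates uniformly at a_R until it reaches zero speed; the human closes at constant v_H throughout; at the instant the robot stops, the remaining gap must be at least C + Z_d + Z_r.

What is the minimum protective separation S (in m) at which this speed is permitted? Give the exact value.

braking lasts T_s = (9/10)/(4/5) = 1.1250 s
reaction-phase robot travel = 0.9000·0.3000 = 0.2700 m
robot covers 0.9000·1.1250 − ½·0.8000·1.1250² = 0.5062 m while stopping
person approaches 2.0000·(0.3000+1.1250) = 2.8500 m
residual clearance needed = 0.0200+0.0100+0.0100 = 0.0400 m
S_min ≈ 0.2700+0.5062+2.8500+0.0400  ⇒  S_min = 2933/800 m

S_min = 2933/800 m = 3.6662 m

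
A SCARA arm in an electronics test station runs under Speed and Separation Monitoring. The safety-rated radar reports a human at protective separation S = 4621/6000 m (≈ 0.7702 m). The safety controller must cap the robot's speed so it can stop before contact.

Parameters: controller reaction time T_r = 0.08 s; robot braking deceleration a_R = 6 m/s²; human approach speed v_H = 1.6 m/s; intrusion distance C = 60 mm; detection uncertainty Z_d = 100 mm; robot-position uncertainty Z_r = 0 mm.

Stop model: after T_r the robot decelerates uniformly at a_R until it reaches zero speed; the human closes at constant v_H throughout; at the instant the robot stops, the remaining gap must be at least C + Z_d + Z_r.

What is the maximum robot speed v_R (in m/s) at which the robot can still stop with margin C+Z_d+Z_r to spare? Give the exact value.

v_R_max = 11/10 m/s = 1.1000 m/s

collect terms ⇒ (1/12)·v_R² + (26/75)·v_R + (-2893/6000) = 0
  disc = (26/75)² − 4·(1/12)·(-2893/6000) = 2809/10000 ; √disc = 53/100
  v_R = (−(26/75) + 53/100) / (2·(1/12)) = 11/10 m/s
check:
T_s = v_R/a_R = (11/10)/6 = 0.1833 s
reaction-phase robot travel = 1.1000·0.0800 = 0.0880 m
braking distance = 1.1000²/(2·6.0000) = 0.1008 m
human closes 1.6000·0.2633 = 0.4213 m
C+Z_d+Z_r = 0.0600+0.1000+0.0000 = 0.1600 m
sum ≈ 0.0880+0.1008+0.4213+0.1600 ≈ 0.7702 m = S ✓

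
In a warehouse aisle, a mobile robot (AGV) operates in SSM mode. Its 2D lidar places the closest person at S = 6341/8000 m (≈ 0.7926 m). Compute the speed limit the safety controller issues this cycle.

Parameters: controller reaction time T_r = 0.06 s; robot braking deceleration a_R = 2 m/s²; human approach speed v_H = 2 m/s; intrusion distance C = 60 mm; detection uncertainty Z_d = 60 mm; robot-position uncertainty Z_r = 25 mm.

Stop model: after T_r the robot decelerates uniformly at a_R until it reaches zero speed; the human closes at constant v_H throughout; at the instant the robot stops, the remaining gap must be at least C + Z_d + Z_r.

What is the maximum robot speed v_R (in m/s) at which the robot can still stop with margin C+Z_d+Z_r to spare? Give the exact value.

collect terms ⇒ (1/4)·v_R² + (53/50)·v_R + (-4221/8000) = 0
  disc = (53/50)² − 4·(1/4)·(-4221/8000) = 66049/40000 ; √disc = 257/200
  v_R = (−(53/50) + 257/200) / (2·(1/4)) = 9/20 m/s
check:
braking lasts T_s = (9/20)/2 = 0.2250 s
robot covers v_R·T_r = 0.4500·0.0600 = 0.0270 m before braking
robot covers 0.4500·0.2250 − ½·2.0000·0.2250² = 0.0506 m while stopping
human over T_r+T_s: 2.0000·(0.0600+0.2250) = 0.5700 m
residual clearance needed = 0.0600+0.0600+0.0250 = 0.1450 m
sum ≈ 0.0270+0.0506+0.5700+0.1450 ≈ 0.7926 m = S ✓

v_R_max = 9/20 m/s = 0.4500 m/s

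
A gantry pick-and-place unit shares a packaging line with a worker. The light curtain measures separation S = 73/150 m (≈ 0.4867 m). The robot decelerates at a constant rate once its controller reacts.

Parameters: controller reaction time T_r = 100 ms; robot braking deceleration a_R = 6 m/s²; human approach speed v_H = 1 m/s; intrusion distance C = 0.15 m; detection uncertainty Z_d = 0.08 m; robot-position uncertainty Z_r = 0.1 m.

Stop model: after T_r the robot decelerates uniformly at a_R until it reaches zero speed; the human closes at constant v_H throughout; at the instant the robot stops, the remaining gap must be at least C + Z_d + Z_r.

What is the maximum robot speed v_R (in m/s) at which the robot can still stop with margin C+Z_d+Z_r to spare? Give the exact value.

collect terms ⇒ (1/12)·v_R² + (4/15)·v_R + (-17/300) = 0
  disc = (4/15)² − 4·(1/12)·(-17/300) = 9/100 ; √disc = 3/10
  v_R = (−(4/15) + 3/10) / (2·(1/12)) = 1/5 m/s
check:
T_s = v_R/a_R = (1/5)/6 = 0.0333 s
reaction-phase robot travel = 0.2000·0.1000 = 0.0200 m
robot under decel: 0.2000²/(2·6.0000) = 0.0033 m
human closes 1.0000·0.1333 = 0.1333 m
C+Z_d+Z_r = 0.1500+0.0800+0.1000 = 0.3300 m
sum ≈ 0.0200+0.0033+0.1333+0.3300 ≈ 0.4867 m = S ✓

v_R_max = 1/5 m/s = 0.2000 m/s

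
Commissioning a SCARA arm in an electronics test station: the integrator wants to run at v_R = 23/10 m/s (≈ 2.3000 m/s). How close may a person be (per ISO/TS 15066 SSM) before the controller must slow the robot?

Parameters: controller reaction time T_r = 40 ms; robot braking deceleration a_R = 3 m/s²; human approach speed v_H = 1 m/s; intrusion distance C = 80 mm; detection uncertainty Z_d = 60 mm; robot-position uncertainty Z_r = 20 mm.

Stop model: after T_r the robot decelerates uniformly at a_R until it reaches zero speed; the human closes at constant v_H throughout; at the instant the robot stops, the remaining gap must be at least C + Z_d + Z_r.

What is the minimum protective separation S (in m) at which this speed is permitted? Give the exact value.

S_min = 5821/3000 m = 1.9403 m

T_s = v_R/a_R = (23/10)/3 = 0.7667 s
robot in T_r: 2.3000·0.0400 = 0.0920 m
braking distance = 2.3000²/(2·3.0000) = 0.8817 m
human over T_r+T_s: 1.0000·(0.0400+0.7667) = 0.8067 m
residual clearance needed = 0.0800+0.0600+0.0200 = 0.1600 m
S_min ≈ 0.0920+0.8817+0.8067+0.1600  ⇒  S_min = 5821/3000 m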